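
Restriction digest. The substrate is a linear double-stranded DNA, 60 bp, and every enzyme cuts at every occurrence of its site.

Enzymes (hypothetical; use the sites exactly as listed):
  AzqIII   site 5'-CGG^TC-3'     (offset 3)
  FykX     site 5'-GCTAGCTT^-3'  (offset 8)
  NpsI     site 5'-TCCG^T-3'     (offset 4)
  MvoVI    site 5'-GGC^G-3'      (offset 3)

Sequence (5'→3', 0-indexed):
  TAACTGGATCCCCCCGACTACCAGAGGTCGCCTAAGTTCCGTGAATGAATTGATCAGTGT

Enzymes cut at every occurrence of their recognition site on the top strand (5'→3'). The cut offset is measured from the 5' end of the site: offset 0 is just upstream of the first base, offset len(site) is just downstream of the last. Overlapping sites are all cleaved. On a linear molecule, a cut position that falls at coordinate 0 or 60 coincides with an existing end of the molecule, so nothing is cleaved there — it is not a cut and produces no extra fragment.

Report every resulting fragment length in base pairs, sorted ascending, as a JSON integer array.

Per-enzyme occurrences:
  AzqIII (CGGTC, off=3): no sites
  FykX (GCTAGCTT, off=8): no sites
  NpsI (TCCGT, off=4): starts [37] → cuts [41]
  MvoVI (GGCG, off=3): no sites

All cut coordinates (distinct, sorted): [41]

Fragment lengths:
  [0,41): 41 bp
  [41,60): 19 bp

[19,41]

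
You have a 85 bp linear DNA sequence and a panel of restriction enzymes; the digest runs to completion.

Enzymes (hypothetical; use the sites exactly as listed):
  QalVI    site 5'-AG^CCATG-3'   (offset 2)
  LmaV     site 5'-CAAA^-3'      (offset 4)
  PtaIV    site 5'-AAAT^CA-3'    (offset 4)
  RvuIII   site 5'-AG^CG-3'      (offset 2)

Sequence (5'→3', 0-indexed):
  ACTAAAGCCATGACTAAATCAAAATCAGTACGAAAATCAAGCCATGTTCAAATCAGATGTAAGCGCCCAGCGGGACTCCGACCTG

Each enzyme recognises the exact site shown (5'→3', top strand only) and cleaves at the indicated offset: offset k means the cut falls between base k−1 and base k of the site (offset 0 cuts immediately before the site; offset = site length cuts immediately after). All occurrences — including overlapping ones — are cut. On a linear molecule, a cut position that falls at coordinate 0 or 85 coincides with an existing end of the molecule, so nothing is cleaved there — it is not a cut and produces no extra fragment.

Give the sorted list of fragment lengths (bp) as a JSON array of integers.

[1,2,4,4,7,7,10,11,12,12,15]

Scan for sites:
  QalVI AGCCATG/2: at [5, 39] ⇒ [7, 41]
  LmaV CAAA/4: at [19, 48] ⇒ [23, 52]
  PtaIV AAATCA/4: at [15, 21, 33, 49] ⇒ [19, 25, 37, 53]
  RvuIII AGCG/2: at [61, 68] ⇒ [63, 70]

All cut coordinates (distinct, sorted): [7, 19, 23, 25, 37, 41, 52, 53, 63, 70]

Fragment lengths:
  [0,7): 7 bp
  [7,19): 12 bp
  [19,23): 4 bp
  [23,25): 2 bp
  [25,37): 12 bp
  [37,41): 4 bp
  [41,52): 11 bp
  [52,53): 1 bp
  [53,63): 10 bp
  [63,70): 7 bp
  [70,85): 15 bp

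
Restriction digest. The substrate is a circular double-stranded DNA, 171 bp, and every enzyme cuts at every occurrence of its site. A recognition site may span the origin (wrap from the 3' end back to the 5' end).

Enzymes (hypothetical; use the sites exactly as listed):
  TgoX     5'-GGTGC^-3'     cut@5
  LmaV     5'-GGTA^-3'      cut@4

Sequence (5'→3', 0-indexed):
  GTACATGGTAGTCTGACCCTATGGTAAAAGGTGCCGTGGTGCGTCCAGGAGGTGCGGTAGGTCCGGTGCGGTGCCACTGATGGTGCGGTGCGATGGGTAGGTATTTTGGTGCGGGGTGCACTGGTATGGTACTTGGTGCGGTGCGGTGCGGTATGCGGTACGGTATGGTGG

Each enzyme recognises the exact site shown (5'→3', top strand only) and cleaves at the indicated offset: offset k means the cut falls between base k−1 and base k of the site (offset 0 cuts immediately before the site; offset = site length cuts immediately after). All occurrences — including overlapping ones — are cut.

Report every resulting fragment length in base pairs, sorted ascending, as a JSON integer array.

[4,4,4,5,5,5,5,5,5,7,7,7,7,8,8,8,8,9,9,10,12,13,16]

Scan for sites:
  TgoX GGTGC/5: at [29, 37, 50, 64, 69, 81, 86, 107, 114, 134, 139, 144] ⇒ [34, 42, 55, 69, 74, 86, 91, 112, 119, 139, 144, 149]
  LmaV GGTA/4: at [6, 22, 55, 95, 99, 122, 127, 149, 156, 161, 170] ⇒ [3, 10, 26, 59, 99, 103, 126, 131, 153, 160, 165]

Pooled cuts: [3, 10, 26, 34, 42, 55, 59, 69, 74, 86, 91, 99, 103, 112, 119, 126, 131, 139, 144, 149, 153, 160, 165]

Fragments:
  3→10: 7 bp
  10→26: 16 bp
  26→34: 8 bp
  34→42: 8 bp
  42→55: 13 bp
  55→59: 4 bp
  59→69: 10 bp
  69→74: 5 bp
  74→86: 12 bp
  86→91: 5 bp
  91→99: 8 bp
  99→103: 4 bp
  103→112: 9 bp
  112→119: 7 bp
  119→126: 7 bp
  126→131: 5 bp
  131→139: 8 bp
  139→144: 5 bp
  144→149: 5 bp
  149→153: 4 bp
  153→160: 7 bp
  160→165: 5 bp
  165→3 (wrap): 171-165+3 = 9 bp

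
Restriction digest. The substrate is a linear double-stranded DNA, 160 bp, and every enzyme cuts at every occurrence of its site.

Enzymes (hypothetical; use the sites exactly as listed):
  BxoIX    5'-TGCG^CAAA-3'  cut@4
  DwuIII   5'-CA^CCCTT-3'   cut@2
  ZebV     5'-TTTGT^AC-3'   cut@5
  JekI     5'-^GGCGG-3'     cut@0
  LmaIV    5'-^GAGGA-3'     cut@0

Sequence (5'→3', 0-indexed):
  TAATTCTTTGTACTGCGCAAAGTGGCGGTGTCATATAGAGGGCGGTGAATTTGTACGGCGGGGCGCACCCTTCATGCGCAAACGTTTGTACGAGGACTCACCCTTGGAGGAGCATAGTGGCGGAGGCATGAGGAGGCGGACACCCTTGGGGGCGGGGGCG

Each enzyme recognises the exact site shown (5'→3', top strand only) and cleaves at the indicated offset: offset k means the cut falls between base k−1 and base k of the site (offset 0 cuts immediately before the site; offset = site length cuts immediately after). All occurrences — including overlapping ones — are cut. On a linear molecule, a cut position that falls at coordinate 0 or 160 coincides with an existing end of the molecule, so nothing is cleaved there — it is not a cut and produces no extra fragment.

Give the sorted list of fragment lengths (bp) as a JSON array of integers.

Per-enzyme occurrences:
  BxoIX TGCGCAAA/4: at [13, 74] ⇒ [17, 78]
  DwuIII CACCCTT/2: at [65, 98, 140] ⇒ [67, 100, 142]
  ZebV TTTGTAC/5: at [6, 49, 84] ⇒ [11, 54, 89]
  JekI GGCGG/0: at [23, 40, 56, 118, 134, 150] ⇒ [23, 40, 56, 118, 134, 150]
  LmaIV GAGGA/0: at [91, 106, 129] ⇒ [91, 106, 129]

All cut coordinates (distinct, sorted): [11, 17, 23, 40, 54, 56, 67, 78, 89, 91, 100, 106, 118, 129, 134, 142, 150]

Fragment lengths:
  [0,11): 11 bp
  [11,17): 6 bp
  [17,23): 6 bp
  [23,40): 17 bp
  [40,54): 14 bp
  [54,56): 2 bp
  [56,67): 11 bp
  [67,78): 11 bp
  [78,89): 11 bp
  [89,91): 2 bp
  [91,100): 9 bp
  [100,106): 6 bp
  [106,118): 12 bp
  [118,129): 11 bp
  [129,134): 5 bp
  [134,142): 8 bp
  [142,150): 8 bp
  [150,160): 10 bp

[2,2,5,6,6,6,8,8,9,10,11,11,11,11,11,12,14,17]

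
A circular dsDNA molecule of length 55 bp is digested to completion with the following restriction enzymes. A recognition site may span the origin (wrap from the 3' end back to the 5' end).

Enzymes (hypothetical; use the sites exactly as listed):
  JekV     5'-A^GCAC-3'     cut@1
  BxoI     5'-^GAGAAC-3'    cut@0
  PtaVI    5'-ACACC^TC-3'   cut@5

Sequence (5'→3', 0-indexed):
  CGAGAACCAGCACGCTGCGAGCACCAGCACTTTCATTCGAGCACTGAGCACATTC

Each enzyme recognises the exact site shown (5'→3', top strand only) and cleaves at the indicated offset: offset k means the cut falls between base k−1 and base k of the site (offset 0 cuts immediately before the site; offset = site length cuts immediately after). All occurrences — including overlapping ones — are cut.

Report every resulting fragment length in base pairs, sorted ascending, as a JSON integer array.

Site scan:
  JekV (AGCAC, off=1): starts [8, 19, 25, 39, 46] → cuts [9, 20, 26, 40, 47]
  BxoI (GAGAAC, off=0): starts [1] → cuts [1]
  PtaVI (ACACCTC, off=5): no sites

All cut coordinates (distinct, sorted): [1, 9, 20, 26, 40, 47]

Fragment lengths:
  1→9: 8 bp
  9→20: 11 bp
  20→26: 6 bp
  26→40: 14 bp
  40→47: 7 bp
  47→1 (wrap): 55-47+1 = 9 bp

[6,7,8,9,11,14]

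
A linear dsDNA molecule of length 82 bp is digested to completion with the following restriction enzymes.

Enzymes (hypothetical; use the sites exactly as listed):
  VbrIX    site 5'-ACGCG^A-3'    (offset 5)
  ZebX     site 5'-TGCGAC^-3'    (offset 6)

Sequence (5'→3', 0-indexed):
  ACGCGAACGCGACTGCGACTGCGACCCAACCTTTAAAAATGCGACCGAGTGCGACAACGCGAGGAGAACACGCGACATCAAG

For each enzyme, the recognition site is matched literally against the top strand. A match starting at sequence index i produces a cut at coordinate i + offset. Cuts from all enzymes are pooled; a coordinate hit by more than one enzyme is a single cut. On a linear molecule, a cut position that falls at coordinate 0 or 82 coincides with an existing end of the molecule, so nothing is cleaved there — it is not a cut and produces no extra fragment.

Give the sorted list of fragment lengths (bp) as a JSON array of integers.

Site scan:
  VbrIX (ACGCGA, off=5): starts [0, 6, 56, 69] → cuts [5, 11, 61, 74]
  ZebX (TGCGAC, off=6): starts [13, 19, 39, 49] → cuts [19, 25, 45, 55]

Pooled cuts: [5, 11, 19, 25, 45, 55, 61, 74]

Fragment lengths:
  [0,5): 5 bp
  [5,11): 6 bp
  [11,19): 8 bp
  [19,25): 6 bp
  [25,45): 20 bp
  [45,55): 10 bp
  [55,61): 6 bp
  [61,74): 13 bp
  [74,82): 8 bp

[5,6,6,6,8,8,10,13,20]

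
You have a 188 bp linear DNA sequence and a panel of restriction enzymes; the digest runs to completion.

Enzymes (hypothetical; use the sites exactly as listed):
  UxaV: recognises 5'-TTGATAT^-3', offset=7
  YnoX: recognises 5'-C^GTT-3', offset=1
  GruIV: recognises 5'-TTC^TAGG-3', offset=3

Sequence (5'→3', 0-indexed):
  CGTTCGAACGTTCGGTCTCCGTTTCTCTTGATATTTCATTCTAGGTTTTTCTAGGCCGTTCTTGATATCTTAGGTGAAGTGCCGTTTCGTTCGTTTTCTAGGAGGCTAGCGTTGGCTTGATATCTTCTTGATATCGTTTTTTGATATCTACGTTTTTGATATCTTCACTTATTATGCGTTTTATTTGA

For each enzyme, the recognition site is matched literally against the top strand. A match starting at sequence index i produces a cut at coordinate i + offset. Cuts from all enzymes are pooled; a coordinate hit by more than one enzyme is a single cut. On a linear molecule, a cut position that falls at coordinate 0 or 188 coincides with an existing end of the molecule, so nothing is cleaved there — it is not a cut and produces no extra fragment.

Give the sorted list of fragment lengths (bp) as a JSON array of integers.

Site scan:
  UxaV (TTGATAT, off=7): starts [27, 61, 116, 127, 140, 155] → cuts [34, 68, 123, 134, 147, 162]
  YnoX (CGTT, off=1): starts [0, 8, 19, 56, 82, 87, 91, 109, 134, 150, 176] → cuts [1, 9, 20, 57, 83, 88, 92, 110, 135, 151, 177]
  GruIV (TTCTAGG, off=3): starts [38, 48, 95] → cuts [41, 51, 98]

Pooled cuts: [1, 9, 20, 34, 41, 51, 57, 68, 83, 88, 92, 98, 110, 123, 134, 135, 147, 151, 162, 177]

Fragment lengths:
  [0,1): 1 bp
  [1,9): 8 bp
  [9,20): 11 bp
  [20,34): 14 bp
  [34,41): 7 bp
  [41,51): 10 bp
  [51,57): 6 bp
  [57,68): 11 bp
  [68,83): 15 bp
  [83,88): 5 bp
  [88,92): 4 bp
  [92,98): 6 bp
  [98,110): 12 bp
  [110,123): 13 bp
  [123,134): 11 bp
  [134,135): 1 bp
  [135,147): 12 bp
  [147,151): 4 bp
  [151,162): 11 bp
  [162,177): 15 bp
  [177,188): 11 bp

[1,1,4,4,5,6,6,7,8,10,11,11,11,11,11,12,12,13,14,15,15]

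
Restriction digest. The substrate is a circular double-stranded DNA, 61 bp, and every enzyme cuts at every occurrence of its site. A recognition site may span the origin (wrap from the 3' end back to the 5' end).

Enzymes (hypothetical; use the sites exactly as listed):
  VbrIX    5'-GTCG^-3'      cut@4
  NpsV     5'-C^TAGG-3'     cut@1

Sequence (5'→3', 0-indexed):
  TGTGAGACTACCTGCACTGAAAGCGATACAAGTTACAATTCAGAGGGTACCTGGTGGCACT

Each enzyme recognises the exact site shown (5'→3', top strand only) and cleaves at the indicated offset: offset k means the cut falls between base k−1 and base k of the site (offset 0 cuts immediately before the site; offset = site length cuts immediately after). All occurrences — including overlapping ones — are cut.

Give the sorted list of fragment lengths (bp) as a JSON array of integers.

[61]

Per-enzyme occurrences:
  VbrIX (GTCG, off=4): no sites
  NpsV (CTAGG, off=1): no sites

All cut coordinates (distinct, sorted): ∅

Fragment lengths:
  no cuts → one circular fragment of 61 bp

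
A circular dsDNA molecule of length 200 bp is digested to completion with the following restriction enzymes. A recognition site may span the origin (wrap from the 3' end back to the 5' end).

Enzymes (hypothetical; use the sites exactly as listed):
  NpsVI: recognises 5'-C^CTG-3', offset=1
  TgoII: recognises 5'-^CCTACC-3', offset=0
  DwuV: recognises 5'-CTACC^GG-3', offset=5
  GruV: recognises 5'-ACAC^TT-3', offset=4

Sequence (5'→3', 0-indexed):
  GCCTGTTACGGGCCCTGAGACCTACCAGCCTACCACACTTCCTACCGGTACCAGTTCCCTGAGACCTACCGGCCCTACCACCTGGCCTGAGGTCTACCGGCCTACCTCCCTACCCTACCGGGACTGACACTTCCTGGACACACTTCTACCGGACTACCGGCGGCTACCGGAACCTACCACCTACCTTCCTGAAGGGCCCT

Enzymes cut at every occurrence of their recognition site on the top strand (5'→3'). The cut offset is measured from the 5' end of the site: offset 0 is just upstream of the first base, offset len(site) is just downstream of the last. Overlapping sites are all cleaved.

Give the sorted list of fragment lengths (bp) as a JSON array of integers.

Site scan:
  NpsVI CCTG/1: at [1, 13, 57, 80, 85, 132, 187, 197] ⇒ [2, 14, 58, 81, 86, 133, 188, 198]
  TgoII CCTACC/0: at [20, 28, 40, 64, 73, 100, 108, 113, 172, 179] ⇒ [20, 28, 40, 64, 73, 100, 108, 113, 172, 179]
  DwuV CTACCGG/5: at [41, 65, 93, 114, 145, 153, 163] ⇒ [46, 70, 98, 119, 150, 158, 168]
  GruV ACACTT/4: at [34, 126, 139] ⇒ [38, 130, 143]

All cut coordinates (distinct, sorted): [2, 14, 20, 28, 38, 40, 46, 58, 64, 70, 73, 81, 86, 98, 100, 108, 113, 119, 130, 133, 143, 150, 158, 168, 172, 179, 188, 198]

Fragment lengths:
  2→14: 12 bp
  14→20: 6 bp
  20→28: 8 bp
  28→38: 10 bp
  38→40: 2 bp
  40→46: 6 bp
  46→58: 12 bp
  58→64: 6 bp
  64→70: 6 bp
  70→73: 3 bp
  73→81: 8 bp
  81→86: 5 bp
  86→98: 12 bp
  98→100: 2 bp
  100→108: 8 bp
  108→113: 5 bp
  113→119: 6 bp
  119→130: 11 bp
  130→133: 3 bp
  133→143: 10 bp
  143→150: 7 bp
  150→158: 8 bp
  158→168: 10 bp
  168→172: 4 bp
  172→179: 7 bp
  179→188: 9 bp
  188→198: 10 bp
  198→2 (wrap): 200-198+2 = 4 bp

[2,2,3,3,4,4,5,5,6,6,6,6,6,7,7,8,8,8,8,9,10,10,10,10,11,12,12,12]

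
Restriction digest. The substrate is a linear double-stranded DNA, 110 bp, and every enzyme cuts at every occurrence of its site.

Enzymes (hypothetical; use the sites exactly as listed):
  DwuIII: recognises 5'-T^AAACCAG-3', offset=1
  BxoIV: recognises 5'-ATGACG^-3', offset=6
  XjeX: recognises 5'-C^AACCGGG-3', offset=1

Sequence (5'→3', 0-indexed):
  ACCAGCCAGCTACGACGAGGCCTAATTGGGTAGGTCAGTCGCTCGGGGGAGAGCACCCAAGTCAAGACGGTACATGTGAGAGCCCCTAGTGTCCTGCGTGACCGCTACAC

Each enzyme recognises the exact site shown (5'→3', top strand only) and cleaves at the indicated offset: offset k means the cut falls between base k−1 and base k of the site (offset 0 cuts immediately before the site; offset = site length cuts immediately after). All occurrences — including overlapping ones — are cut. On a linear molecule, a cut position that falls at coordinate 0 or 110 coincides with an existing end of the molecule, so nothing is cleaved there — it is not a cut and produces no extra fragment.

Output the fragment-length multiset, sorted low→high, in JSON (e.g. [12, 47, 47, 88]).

Per-enzyme occurrences:
  DwuIII (TAAACCAG, off=1): no sites
  BxoIV (ATGACG, off=6): no sites
  XjeX (CAACCGGG, off=1): no sites

All cut coordinates (distinct, sorted): ∅

Fragment lengths:
  no cuts → one linear fragment of 110 bp

[110]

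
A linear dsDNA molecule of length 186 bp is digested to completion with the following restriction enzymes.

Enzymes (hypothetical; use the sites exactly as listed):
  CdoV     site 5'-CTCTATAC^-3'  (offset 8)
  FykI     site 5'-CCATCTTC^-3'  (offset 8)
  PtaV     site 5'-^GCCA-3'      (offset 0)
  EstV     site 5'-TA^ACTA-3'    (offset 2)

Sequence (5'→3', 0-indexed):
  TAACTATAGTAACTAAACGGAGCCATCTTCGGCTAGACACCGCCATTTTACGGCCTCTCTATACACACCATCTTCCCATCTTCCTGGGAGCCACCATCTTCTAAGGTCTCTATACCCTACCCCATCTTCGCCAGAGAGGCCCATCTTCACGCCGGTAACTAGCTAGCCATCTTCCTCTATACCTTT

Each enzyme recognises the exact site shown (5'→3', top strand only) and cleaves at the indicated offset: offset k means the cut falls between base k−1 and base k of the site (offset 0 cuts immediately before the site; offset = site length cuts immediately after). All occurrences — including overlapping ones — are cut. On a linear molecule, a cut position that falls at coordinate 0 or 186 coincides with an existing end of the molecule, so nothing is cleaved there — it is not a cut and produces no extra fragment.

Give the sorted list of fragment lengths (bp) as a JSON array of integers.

[2,4,6,8,8,8,9,9,9,9,10,11,11,12,14,14,19,23]

Scan for sites:
  CdoV CTCTATAC/8: at [56, 107, 174] ⇒ [64, 115, 182]
  FykI CCATCTTC/8: at [22, 67, 75, 93, 121, 140, 166] ⇒ [30, 75, 83, 101, 129, 148, 174]
  PtaV GCCA/0: at [21, 41, 89, 129, 165] ⇒ [21, 41, 89, 129, 165]
  EstV TAACTA/2: at [0, 9, 155] ⇒ [2, 11, 157]

Pooled cuts: [2, 11, 21, 30, 41, 64, 75, 83, 89, 101, 115, 129, 148, 157, 165, 174, 182]

Fragment lengths:
  [0,2): 2 bp
  [2,11): 9 bp
  [11,21): 10 bp
  [21,30): 9 bp
  [30,41): 11 bp
  [41,64): 23 bp
  [64,75): 11 bp
  [75,83): 8 bp
  [83,89): 6 bp
  [89,101): 12 bp
  [101,115): 14 bp
  [115,129): 14 bp
  [129,148): 19 bp
  [148,157): 9 bp
  [157,165): 8 bp
  [165,174): 9 bp
  [174,182): 8 bp
  [182,186): 4 bp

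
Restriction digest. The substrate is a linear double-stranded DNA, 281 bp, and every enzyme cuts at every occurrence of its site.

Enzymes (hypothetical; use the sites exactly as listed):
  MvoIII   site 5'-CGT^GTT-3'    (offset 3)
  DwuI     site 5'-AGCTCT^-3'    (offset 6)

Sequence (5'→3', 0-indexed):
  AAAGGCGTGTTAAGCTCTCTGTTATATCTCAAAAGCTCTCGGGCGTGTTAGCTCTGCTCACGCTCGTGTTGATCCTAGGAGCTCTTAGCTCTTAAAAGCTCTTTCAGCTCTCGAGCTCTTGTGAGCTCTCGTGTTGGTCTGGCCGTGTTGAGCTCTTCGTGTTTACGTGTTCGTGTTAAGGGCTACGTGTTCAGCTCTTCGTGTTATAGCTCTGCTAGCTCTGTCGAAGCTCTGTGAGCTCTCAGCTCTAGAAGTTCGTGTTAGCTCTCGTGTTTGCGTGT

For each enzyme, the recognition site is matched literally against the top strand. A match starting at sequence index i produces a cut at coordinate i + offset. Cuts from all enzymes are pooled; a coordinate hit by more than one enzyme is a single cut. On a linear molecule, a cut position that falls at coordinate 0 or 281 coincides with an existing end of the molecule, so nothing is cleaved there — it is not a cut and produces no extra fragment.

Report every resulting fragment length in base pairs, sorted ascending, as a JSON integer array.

[3,3,4,4,6,7,7,7,8,8,8,9,9,9,9,9,10,10,10,10,10,10,10,11,11,12,14,14,18,21]

Per-enzyme occurrences:
  MvoIII (CGTGTT, off=3): starts [5, 43, 64, 129, 143, 157, 165, 171, 185, 199, 256, 268] → cuts [8, 46, 67, 132, 146, 160, 168, 174, 188, 202, 259, 271]
  DwuI (AGCTCT, off=6): starts [12, 33, 49, 79, 86, 96, 105, 113, 123, 150, 192, 207, 216, 227, 236, 243, 262] → cuts [18, 39, 55, 85, 92, 102, 111, 119, 129, 156, 198, 213, 222, 233, 242, 249, 268]

All cut coordinates (distinct, sorted): [8, 18, 39, 46, 55, 67, 85, 92, 102, 111, 119, 129, 132, 146, 156, 160, 168, 174, 188, 198, 202, 213, 222, 233, 242, 249, 259, 268, 271]

Fragments:
  [0,8): 8 bp
  [8,18): 10 bp
  [18,39): 21 bp
  [39,46): 7 bp
  [46,55): 9 bp
  [55,67): 12 bp
  [67,85): 18 bp
  [85,92): 7 bp
  [92,102): 10 bp
  [102,111): 9 bp
  [111,119): 8 bp
  [119,129): 10 bp
  [129,132): 3 bp
  [132,146): 14 bp
  [146,156): 10 bp
  [156,160): 4 bp
  [160,168): 8 bp
  [168,174): 6 bp
  [174,188): 14 bp
  [188,198): 10 bp
  [198,202): 4 bp
  [202,213): 11 bp
  [213,222): 9 bp
  [222,233): 11 bp
  [233,242): 9 bp
  [242,249): 7 bp
  [249,259): 10 bp
  [259,268): 9 bp
  [268,271): 3 bp
  [271,281): 10 bp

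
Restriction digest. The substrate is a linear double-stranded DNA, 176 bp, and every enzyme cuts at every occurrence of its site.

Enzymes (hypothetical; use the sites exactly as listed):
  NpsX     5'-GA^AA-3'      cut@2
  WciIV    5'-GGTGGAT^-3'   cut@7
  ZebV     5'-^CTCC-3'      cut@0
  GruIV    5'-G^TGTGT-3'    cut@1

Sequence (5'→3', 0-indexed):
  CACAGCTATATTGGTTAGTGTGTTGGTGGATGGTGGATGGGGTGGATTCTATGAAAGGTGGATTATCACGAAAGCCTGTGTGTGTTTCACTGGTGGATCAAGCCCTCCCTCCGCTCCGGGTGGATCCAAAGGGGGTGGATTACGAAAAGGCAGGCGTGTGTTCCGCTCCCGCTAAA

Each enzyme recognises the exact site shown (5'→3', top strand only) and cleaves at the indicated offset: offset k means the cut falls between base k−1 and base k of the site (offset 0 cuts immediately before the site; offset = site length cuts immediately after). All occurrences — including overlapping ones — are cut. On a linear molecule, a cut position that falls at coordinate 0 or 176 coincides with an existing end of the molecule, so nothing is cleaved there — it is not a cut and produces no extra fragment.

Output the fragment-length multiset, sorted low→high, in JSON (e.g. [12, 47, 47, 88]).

Site scan:
  NpsX (GAAA, off=2): starts [52, 69, 143] → cuts [54, 71, 145]
  WciIV (GGTGGAT, off=7): starts [24, 31, 40, 56, 91, 118, 133] → cuts [31, 38, 47, 63, 98, 125, 140]
  ZebV (CTCC, off=0): starts [104, 108, 113, 165] → cuts [104, 108, 113, 165]
  GruIV (GTGTGT, off=1): starts [17, 77, 79, 155] → cuts [18, 78, 80, 156]

Pooled cuts: [18, 31, 38, 47, 54, 63, 71, 78, 80, 98, 104, 108, 113, 125, 140, 145, 156, 165]

Fragment lengths:
  [0,18): 18 bp
  [18,31): 13 bp
  [31,38): 7 bp
  [38,47): 9 bp
  [47,54): 7 bp
  [54,63): 9 bp
  [63,71): 8 bp
  [71,78): 7 bp
  [78,80): 2 bp
  [80,98): 18 bp
  [98,104): 6 bp
  [104,108): 4 bp
  [108,113): 5 bp
  [113,125): 12 bp
  [125,140): 15 bp
  [140,145): 5 bp
  [145,156): 11 bp
  [156,165): 9 bp
  [165,176): 11 bp

[2,4,5,5,6,7,7,7,8,9,9,9,11,11,12,13,15,18,18]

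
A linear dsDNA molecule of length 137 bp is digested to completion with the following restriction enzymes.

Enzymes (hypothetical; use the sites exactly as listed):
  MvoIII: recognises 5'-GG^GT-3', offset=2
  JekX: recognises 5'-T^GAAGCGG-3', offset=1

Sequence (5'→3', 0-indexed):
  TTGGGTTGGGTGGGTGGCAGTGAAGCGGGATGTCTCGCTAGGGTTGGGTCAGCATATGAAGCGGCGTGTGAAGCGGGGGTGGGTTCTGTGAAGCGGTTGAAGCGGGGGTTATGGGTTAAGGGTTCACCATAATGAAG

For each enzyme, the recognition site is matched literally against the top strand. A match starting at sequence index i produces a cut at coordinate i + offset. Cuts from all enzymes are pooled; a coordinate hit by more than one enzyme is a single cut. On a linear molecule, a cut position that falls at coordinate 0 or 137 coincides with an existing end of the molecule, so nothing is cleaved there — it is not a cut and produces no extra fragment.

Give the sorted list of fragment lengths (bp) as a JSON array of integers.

Scan for sites:
  MvoIII GGGT/2: at [2, 7, 11, 40, 45, 76, 80, 105, 112, 119] ⇒ [4, 9, 13, 42, 47, 78, 82, 107, 114, 121]
  JekX TGAAGCGG/1: at [20, 56, 68, 88, 97] ⇒ [21, 57, 69, 89, 98]

All cut coordinates (distinct, sorted): [4, 9, 13, 21, 42, 47, 57, 69, 78, 82, 89, 98, 107, 114, 121]

Fragment lengths:
  [0,4): 4 bp
  [4,9): 5 bp
  [9,13): 4 bp
  [13,21): 8 bp
  [21,42): 21 bp
  [42,47): 5 bp
  [47,57): 10 bp
  [57,69): 12 bp
  [69,78): 9 bp
  [78,82): 4 bp
  [82,89): 7 bp
  [89,98): 9 bp
  [98,107): 9 bp
  [107,114): 7 bp
  [114,121): 7 bp
  [121,137): 16 bp

[4,4,4,5,5,7,7,7,8,9,9,9,10,12,16,21]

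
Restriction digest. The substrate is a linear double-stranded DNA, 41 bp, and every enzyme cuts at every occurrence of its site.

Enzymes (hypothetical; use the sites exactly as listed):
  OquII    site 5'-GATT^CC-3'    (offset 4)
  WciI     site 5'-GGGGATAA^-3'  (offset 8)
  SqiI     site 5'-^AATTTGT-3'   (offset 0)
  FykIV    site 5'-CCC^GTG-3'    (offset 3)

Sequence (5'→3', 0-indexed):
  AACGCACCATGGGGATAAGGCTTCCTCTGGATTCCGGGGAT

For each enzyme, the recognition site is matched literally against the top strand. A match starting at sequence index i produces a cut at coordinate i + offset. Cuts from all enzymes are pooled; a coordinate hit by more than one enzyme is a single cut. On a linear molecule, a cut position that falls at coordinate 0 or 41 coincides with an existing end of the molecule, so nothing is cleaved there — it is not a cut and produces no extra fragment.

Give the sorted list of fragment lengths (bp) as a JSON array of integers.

[8,15,18]

Site scan:
  OquII GATTCC/4: at [29] ⇒ [33]
  WciI GGGGATAA/8: at [10] ⇒ [18]
  SqiI (AATTTGT, off=0): no sites
  FykIV (CCCGTG, off=3): no sites

All cut coordinates (distinct, sorted): [18, 33]

Fragments:
  [0,18): 18 bp
  [18,33): 15 bp
  [33,41): 8 bp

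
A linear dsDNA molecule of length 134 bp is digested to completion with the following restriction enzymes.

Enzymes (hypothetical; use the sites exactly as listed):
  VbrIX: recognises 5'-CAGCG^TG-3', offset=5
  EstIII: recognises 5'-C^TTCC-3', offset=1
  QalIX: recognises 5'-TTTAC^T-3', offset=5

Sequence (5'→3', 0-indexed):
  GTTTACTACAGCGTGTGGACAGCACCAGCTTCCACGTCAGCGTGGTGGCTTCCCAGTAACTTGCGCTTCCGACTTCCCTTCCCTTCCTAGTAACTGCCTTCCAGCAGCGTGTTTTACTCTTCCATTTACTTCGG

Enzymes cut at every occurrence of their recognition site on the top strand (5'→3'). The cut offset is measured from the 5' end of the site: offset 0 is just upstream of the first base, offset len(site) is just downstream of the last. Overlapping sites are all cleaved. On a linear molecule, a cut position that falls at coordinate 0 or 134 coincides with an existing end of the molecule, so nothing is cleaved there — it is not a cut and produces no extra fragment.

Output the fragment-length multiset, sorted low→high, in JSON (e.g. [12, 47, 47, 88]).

Per-enzyme occurrences:
  VbrIX (CAGCGTG, off=5): starts [8, 37, 104] → cuts [13, 42, 109]
  EstIII (CTTCC, off=1): starts [28, 48, 65, 72, 77, 82, 97, 118] → cuts [29, 49, 66, 73, 78, 83, 98, 119]
  QalIX (TTTACT, off=5): starts [1, 112, 124] → cuts [6, 117, 129]

All cut coordinates (distinct, sorted): [6, 13, 29, 42, 49, 66, 73, 78, 83, 98, 109, 117, 119, 129]

Fragments:
  [0,6): 6 bp
  [6,13): 7 bp
  [13,29): 16 bp
  [29,42): 13 bp
  [42,49): 7 bp
  [49,66): 17 bp
  [66,73): 7 bp
  [73,78): 5 bp
  [78,83): 5 bp
  [83,98): 15 bp
  [98,109): 11 bp
  [109,117): 8 bp
  [117,119): 2 bp
  [119,129): 10 bp
  [129,134): 5 bp

[2,5,5,5,6,7,7,7,8,10,11,13,15,16,17]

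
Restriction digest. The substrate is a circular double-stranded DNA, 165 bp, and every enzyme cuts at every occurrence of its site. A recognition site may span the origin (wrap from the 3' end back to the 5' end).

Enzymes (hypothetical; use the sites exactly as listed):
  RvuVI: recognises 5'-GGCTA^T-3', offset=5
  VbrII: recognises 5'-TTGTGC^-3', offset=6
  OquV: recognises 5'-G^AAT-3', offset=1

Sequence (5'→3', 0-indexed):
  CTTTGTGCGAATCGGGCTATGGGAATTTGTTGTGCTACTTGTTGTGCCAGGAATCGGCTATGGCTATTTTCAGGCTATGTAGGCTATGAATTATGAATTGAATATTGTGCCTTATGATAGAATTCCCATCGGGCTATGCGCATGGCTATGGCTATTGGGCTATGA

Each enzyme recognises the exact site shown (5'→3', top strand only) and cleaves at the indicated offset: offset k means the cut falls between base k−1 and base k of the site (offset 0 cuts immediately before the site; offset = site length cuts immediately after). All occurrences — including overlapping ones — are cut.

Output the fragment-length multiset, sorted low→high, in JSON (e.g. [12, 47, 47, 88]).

[1,2,4,4,5,6,6,7,8,9,9,10,10,10,11,11,12,12,12,16]

Per-enzyme occurrences:
  RvuVI GGCTAT/5: at [14, 55, 61, 72, 81, 131, 143, 149, 157] ⇒ [19, 60, 66, 77, 86, 136, 148, 154, 162]
  VbrII TTGTGC/6: at [2, 29, 41, 104] ⇒ [8, 35, 47, 110]
  OquV GAAT/1: at [8, 22, 50, 87, 94, 99, 119] ⇒ [9, 23, 51, 88, 95, 100, 120]

All cut coordinates (distinct, sorted): [8, 9, 19, 23, 35, 47, 51, 60, 66, 77, 86, 88, 95, 100, 110, 120, 136, 148, 154, 162]

Fragments:
  8→9: 1 bp
  9→19: 10 bp
  19→23: 4 bp
  23→35: 12 bp
  35→47: 12 bp
  47→51: 4 bp
  51→60: 9 bp
  60→66: 6 bp
  66→77: 11 bp
  77→86: 9 bp
  86→88: 2 bp
  88→95: 7 bp
  95→100: 5 bp
  100→110: 10 bp
  110→120: 10 bp
  120→136: 16 bp
  136→148: 12 bp
  148→154: 6 bp
  154→162: 8 bp
  162→8 (wrap): 165-162+8 = 11 bp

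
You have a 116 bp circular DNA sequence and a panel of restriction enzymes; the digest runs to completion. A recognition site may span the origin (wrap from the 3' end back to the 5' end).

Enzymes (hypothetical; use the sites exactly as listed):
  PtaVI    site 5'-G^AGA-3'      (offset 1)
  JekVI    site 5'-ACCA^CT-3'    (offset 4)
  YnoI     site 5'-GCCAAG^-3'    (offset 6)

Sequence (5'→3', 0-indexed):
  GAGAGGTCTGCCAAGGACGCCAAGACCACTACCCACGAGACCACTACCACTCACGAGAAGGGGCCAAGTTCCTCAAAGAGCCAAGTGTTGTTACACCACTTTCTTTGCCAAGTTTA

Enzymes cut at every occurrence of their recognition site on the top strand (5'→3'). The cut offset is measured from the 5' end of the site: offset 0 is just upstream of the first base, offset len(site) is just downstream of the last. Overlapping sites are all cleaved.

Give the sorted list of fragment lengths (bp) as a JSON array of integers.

[4,5,6,6,6,9,9,13,13,14,14,17]

Per-enzyme occurrences:
  PtaVI GAGA/1: at [0, 36, 54] ⇒ [1, 37, 55]
  JekVI ACCACT/4: at [24, 39, 45, 94] ⇒ [28, 43, 49, 98]
  YnoI GCCAAG/6: at [9, 18, 62, 79, 106] ⇒ [15, 24, 68, 85, 112]

All cut coordinates (distinct, sorted): [1, 15, 24, 28, 37, 43, 49, 55, 68, 85, 98, 112]

Fragments:
  1→15: 14 bp
  15→24: 9 bp
  24→28: 4 bp
  28→37: 9 bp
  37→43: 6 bp
  43→49: 6 bp
  49→55: 6 bp
  55→68: 13 bp
  68→85: 17 bp
  85→98: 13 bp
  98→112: 14 bp
  112→1 (wrap): 116-112+1 = 5 bp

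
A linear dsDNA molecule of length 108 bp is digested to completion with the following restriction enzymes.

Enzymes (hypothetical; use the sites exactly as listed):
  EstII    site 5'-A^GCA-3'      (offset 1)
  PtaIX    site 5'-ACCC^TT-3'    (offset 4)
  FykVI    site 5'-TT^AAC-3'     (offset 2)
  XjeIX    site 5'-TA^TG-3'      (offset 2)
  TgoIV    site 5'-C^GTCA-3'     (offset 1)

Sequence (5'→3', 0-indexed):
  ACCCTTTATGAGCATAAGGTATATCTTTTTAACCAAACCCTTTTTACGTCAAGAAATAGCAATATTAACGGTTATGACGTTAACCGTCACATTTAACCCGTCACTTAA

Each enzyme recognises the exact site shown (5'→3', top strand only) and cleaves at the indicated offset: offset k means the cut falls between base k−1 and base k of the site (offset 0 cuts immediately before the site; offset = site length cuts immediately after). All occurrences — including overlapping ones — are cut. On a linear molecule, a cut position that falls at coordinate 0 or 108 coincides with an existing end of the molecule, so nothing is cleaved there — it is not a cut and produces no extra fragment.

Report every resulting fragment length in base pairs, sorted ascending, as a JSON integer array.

Per-enzyme occurrences:
  EstII (AGCA, off=1): starts [10, 57] → cuts [11, 58]
  PtaIX (ACCCTT, off=4): starts [0, 36] → cuts [4, 40]
  FykVI (TTAAC, off=2): starts [28, 64, 79, 92] → cuts [30, 66, 81, 94]
  XjeIX (TATG, off=2): starts [6, 72] → cuts [8, 74]
  TgoIV (CGTCA, off=1): starts [46, 84, 98] → cuts [47, 85, 99]

All cut coordinates (distinct, sorted): [4, 8, 11, 30, 40, 47, 58, 66, 74, 81, 85, 94, 99]

Fragments:
  [0,4): 4 bp
  [4,8): 4 bp
  [8,11): 3 bp
  [11,30): 19 bp
  [30,40): 10 bp
  [40,47): 7 bp
  [47,58): 11 bp
  [58,66): 8 bp
  [66,74): 8 bp
  [74,81): 7 bp
  [81,85): 4 bp
  [85,94): 9 bp
  [94,99): 5 bp
  [99,108): 9 bp

[3,4,4,4,5,7,7,8,8,9,9,10,11,19]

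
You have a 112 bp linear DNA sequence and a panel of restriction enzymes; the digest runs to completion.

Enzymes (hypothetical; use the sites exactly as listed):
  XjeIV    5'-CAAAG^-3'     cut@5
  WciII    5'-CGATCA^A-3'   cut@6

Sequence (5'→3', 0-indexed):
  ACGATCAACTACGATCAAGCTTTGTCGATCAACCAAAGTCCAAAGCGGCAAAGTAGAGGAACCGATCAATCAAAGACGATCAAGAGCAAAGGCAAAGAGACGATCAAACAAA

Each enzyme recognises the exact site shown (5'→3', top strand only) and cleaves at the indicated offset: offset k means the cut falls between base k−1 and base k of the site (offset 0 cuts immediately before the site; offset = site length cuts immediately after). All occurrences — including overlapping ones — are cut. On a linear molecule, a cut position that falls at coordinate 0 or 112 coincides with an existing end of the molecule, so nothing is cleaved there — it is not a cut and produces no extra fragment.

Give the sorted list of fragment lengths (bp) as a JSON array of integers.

[6,6,7,7,7,7,7,8,9,9,10,14,15]

Per-enzyme occurrences:
  XjeIV CAAAG/5: at [33, 40, 48, 70, 86, 92] ⇒ [38, 45, 53, 75, 91, 97]
  WciII CGATCAA/6: at [1, 11, 25, 62, 76, 100] ⇒ [7, 17, 31, 68, 82, 106]

Pooled cuts: [7, 17, 31, 38, 45, 53, 68, 75, 82, 91, 97, 106]

Fragments:
  [0,7): 7 bp
  [7,17): 10 bp
  [17,31): 14 bp
  [31,38): 7 bp
  [38,45): 7 bp
  [45,53): 8 bp
  [53,68): 15 bp
  [68,75): 7 bp
  [75,82): 7 bp
  [82,91): 9 bp
  [91,97): 6 bp
  [97,106): 9 bp
  [106,112): 6 bp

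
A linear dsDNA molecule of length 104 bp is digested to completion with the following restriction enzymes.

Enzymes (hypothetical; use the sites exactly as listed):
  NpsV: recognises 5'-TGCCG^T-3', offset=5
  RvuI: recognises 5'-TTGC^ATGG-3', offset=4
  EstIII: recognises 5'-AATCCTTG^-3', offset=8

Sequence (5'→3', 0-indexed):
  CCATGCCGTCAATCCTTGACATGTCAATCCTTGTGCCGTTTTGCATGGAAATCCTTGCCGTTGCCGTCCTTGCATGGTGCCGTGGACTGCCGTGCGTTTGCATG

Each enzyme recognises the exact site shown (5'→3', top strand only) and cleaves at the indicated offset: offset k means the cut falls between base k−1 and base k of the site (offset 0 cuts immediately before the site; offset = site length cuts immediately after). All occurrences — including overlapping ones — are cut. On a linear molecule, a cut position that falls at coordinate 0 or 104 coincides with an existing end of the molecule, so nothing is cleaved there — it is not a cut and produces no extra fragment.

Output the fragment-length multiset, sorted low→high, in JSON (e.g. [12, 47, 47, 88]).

[3,5,6,6,7,8,9,10,10,12,13,15]

Per-enzyme occurrences:
  NpsV TGCCGT/5: at [3, 33, 55, 61, 77, 87] ⇒ [8, 38, 60, 66, 82, 92]
  RvuI TTGCATGG/4: at [40, 69] ⇒ [44, 73]
  EstIII AATCCTTG/8: at [10, 25, 49] ⇒ [18, 33, 57]

All cut coordinates (distinct, sorted): [8, 18, 33, 38, 44, 57, 60, 66, 73, 82, 92]

Fragment lengths:
  [0,8): 8 bp
  [8,18): 10 bp
  [18,33): 15 bp
  [33,38): 5 bp
  [38,44): 6 bp
  [44,57): 13 bp
  [57,60): 3 bp
  [60,66): 6 bp
  [66,73): 7 bp
  [73,82): 9 bp
  [82,92): 10 bp
  [92,104): 12 bp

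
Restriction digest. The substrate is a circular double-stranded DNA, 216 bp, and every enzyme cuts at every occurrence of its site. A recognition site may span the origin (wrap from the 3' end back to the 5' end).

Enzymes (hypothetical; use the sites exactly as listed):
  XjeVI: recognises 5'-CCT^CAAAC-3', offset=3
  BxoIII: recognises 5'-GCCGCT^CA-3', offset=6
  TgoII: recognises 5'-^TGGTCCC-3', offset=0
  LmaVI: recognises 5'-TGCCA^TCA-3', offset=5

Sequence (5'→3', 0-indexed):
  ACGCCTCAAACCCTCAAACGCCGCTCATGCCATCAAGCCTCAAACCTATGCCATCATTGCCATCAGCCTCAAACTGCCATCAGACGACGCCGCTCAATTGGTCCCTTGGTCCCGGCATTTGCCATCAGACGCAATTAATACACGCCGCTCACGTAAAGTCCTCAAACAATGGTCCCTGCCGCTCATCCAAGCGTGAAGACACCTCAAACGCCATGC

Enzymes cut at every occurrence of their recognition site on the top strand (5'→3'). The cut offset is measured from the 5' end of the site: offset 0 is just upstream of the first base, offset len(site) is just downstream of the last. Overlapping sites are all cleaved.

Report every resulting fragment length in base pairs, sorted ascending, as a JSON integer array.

[4,7,7,7,8,8,8,9,10,11,13,13,14,15,18,18,21,25]

Per-enzyme occurrences:
  XjeVI (CCTCAAAC, off=3): starts [3, 11, 37, 66, 159, 201] → cuts [6, 14, 40, 69, 162, 204]
  BxoIII (GCCGCTCA, off=6): starts [19, 88, 143, 177] → cuts [25, 94, 149, 183]
  TgoII (TGGTCCC, off=0): starts [98, 106, 169] → cuts [98, 106, 169]
  LmaVI (TGCCATCA, off=5): starts [27, 48, 57, 74, 119] → cuts [32, 53, 62, 79, 124]

All cut coordinates (distinct, sorted): [6, 14, 25, 32, 40, 53, 62, 69, 79, 94, 98, 106, 124, 149, 162, 169, 183, 204]

Fragment lengths:
  6→14: 8 bp
  14→25: 11 bp
  25→32: 7 bp
  32→40: 8 bp
  40→53: 13 bp
  53→62: 9 bp
  62→69: 7 bp
  69→79: 10 bp
  79→94: 15 bp
  94→98: 4 bp
  98→106: 8 bp
  106→124: 18 bp
  124→149: 25 bp
  149→162: 13 bp
  162→169: 7 bp
  169→183: 14 bp
  183→204: 21 bp
  204→6 (wrap): 216-204+6 = 18 bp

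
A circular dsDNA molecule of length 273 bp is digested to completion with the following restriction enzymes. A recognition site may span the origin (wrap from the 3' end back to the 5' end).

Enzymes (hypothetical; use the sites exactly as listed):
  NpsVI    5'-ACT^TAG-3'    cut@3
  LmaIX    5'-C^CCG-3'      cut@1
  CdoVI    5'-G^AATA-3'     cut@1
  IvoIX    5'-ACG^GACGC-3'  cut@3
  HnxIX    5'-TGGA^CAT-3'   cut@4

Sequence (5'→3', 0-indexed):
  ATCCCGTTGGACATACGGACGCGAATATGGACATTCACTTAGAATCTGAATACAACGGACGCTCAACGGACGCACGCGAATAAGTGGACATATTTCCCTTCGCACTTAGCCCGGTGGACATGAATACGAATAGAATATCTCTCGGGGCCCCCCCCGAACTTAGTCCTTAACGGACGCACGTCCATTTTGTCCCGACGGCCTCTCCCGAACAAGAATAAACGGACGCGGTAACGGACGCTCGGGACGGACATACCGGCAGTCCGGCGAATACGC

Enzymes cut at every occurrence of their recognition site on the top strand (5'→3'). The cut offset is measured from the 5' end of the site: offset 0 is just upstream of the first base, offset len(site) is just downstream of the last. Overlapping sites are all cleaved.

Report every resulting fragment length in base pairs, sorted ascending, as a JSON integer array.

[4,4,5,6,6,6,7,8,8,8,8,8,9,9,9,10,10,10,11,12,12,13,18,19,20,33]

Site scan:
  NpsVI ACTTAG/3: at [36, 103, 157] ⇒ [39, 106, 160]
  LmaIX CCCG/1: at [2, 109, 152, 190, 203] ⇒ [3, 110, 153, 191, 204]
  CdoVI GAATA/1: at [22, 47, 77, 121, 127, 132, 212, 265] ⇒ [23, 48, 78, 122, 128, 133, 213, 266]
  IvoIX ACGGACGC/3: at [14, 54, 65, 169, 218, 230] ⇒ [17, 57, 68, 172, 221, 233]
  HnxIX TGGACAT/4: at [7, 27, 84, 114] ⇒ [11, 31, 88, 118]

Pooled cuts: [3, 11, 17, 23, 31, 39, 48, 57, 68, 78, 88, 106, 110, 118, 122, 128, 133, 153, 160, 172, 191, 204, 213, 221, 233, 266]

Fragment lengths:
  3→11: 8 bp
  11→17: 6 bp
  17→23: 6 bp
  23→31: 8 bp
  31→39: 8 bp
  39→48: 9 bp
  48→57: 9 bp
  57→68: 11 bp
  68→78: 10 bp
  78→88: 10 bp
  88→106: 18 bp
  106→110: 4 bp
  110→118: 8 bp
  118→122: 4 bp
  122→128: 6 bp
  128→133: 5 bp
  133→153: 20 bp
  153→160: 7 bp
  160→172: 12 bp
  172→191: 19 bp
  191→204: 13 bp
  204→213: 9 bp
  213→221: 8 bp
  221→233: 12 bp
  233→266: 33 bp
  266→3 (wrap): 273-266+3 = 10 bp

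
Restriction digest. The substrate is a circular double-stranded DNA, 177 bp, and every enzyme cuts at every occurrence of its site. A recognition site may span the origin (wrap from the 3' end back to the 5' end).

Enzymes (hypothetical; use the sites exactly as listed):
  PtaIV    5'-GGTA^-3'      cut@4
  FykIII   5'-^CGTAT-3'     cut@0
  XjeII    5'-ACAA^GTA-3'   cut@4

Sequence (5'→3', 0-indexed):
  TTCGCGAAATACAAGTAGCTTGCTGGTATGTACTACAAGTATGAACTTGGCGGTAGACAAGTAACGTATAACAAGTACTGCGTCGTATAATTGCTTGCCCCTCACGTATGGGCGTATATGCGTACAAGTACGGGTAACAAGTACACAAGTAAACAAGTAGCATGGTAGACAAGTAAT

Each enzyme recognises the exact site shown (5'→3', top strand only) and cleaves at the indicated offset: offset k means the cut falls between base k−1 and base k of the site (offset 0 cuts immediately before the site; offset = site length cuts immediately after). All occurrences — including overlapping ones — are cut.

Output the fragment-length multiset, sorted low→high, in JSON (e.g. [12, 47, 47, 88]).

[4,4,5,5,8,8,8,9,9,10,10,11,14,15,17,19,21]

Scan for sites:
  PtaIV (GGTA, off=4): starts [24, 51, 132, 163] → cuts [28, 55, 136, 167]
  FykIII (CGTAT, off=0): starts [64, 83, 104, 112] → cuts [64, 83, 104, 112]
  XjeII (ACAAGTA, off=4): starts [10, 34, 56, 70, 123, 136, 144, 152, 168] → cuts [14, 38, 60, 74, 127, 140, 148, 156, 172]

Pooled cuts: [14, 28, 38, 55, 60, 64, 74, 83, 104, 112, 127, 136, 140, 148, 156, 167, 172]

Fragments:
  14→28: 14 bp
  28→38: 10 bp
  38→55: 17 bp
  55→60: 5 bp
  60→64: 4 bp
  64→74: 10 bp
  74→83: 9 bp
  83→104: 21 bp
  104→112: 8 bp
  112→127: 15 bp
  127→136: 9 bp
  136→140: 4 bp
  140→148: 8 bp
  148→156: 8 bp
  156→167: 11 bp
  167→172: 5 bp
  172→14 (wrap): 177-172+14 = 19 bp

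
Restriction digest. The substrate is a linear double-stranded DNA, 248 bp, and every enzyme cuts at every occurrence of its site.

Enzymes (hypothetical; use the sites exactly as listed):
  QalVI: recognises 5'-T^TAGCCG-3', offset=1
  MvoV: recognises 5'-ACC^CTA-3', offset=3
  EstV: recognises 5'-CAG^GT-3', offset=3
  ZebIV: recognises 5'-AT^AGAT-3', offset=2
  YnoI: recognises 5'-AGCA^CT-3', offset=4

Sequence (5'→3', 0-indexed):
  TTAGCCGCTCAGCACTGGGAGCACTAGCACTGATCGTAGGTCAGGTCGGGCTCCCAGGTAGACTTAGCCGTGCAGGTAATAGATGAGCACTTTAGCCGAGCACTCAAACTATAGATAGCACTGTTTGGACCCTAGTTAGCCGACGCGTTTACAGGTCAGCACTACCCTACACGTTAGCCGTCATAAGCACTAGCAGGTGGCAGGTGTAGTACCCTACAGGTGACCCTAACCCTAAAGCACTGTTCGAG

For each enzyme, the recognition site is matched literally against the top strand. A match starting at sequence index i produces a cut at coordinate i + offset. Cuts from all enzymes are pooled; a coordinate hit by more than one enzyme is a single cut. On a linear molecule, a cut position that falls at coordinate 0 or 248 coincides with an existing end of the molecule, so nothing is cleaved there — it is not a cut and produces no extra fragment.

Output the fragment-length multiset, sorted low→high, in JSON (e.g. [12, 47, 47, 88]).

Per-enzyme occurrences:
  QalVI TTAGCCG/1: at [0, 63, 91, 135, 173] ⇒ [1, 64, 92, 136, 174]
  MvoV ACCCTA/3: at [128, 163, 210, 222, 228] ⇒ [131, 166, 213, 225, 231]
  EstV CAGGT/3: at [41, 54, 72, 151, 193, 200, 216] ⇒ [44, 57, 75, 154, 196, 203, 219]
  ZebIV ATAGAT/2: at [78, 110] ⇒ [80, 112]
  YnoI AGCACT/4: at [10, 19, 25, 85, 98, 116, 157, 185, 235] ⇒ [14, 23, 29, 89, 102, 120, 161, 189, 239]

All cut coordinates (distinct, sorted): [1, 14, 23, 29, 44, 57, 64, 75, 80, 89, 92, 102, 112, 120, 131, 136, 154, 161, 166, 174, 189, 196, 203, 213, 219, 225, 231, 239]

Fragment lengths:
  [0,1): 1 bp
  [1,14): 13 bp
  [14,23): 9 bp
  [23,29): 6 bp
  [29,44): 15 bp
  [44,57): 13 bp
  [57,64): 7 bp
  [64,75): 11 bp
  [75,80): 5 bp
  [80,89): 9 bp
  [89,92): 3 bp
  [92,102): 10 bp
  [102,112): 10 bp
  [112,120): 8 bp
  [120,131): 11 bp
  [131,136): 5 bp
  [136,154): 18 bp
  [154,161): 7 bp
  [161,166): 5 bp
  [166,174): 8 bp
  [174,189): 15 bp
  [189,196): 7 bp
  [196,203): 7 bp
  [203,213): 10 bp
  [213,219): 6 bp
  [219,225): 6 bp
  [225,231): 6 bp
  [231,239): 8 bp
  [239,248): 9 bp

[1,3,5,5,5,6,6,6,6,7,7,7,7,8,8,8,9,9,9,10,10,10,11,11,13,13,15,15,18]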